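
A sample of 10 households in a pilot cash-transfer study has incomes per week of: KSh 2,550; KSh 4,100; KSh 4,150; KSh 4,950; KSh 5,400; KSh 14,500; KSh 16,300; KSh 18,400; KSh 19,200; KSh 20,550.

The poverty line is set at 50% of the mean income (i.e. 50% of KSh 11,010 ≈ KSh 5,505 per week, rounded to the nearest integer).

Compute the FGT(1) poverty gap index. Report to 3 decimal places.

Poor units: KSh 2,550, KSh 4,100, KSh 4,150, KSh 4,950, KSh 5,400 (q = 5 of N = 10).
Normalized shortfalls: (5505−2550)/5505 = 0.5368; (5505−4100)/5505 = 0.2552; (5505−4150)/5505 = 0.2461; (5505−4950)/5505 = 0.1008; (5505−5400)/5505 = 0.0191.
Sum of shortfalls = 1.158038; P₁ averages over all N: 1.158038 / 10 = 0.116.

0.116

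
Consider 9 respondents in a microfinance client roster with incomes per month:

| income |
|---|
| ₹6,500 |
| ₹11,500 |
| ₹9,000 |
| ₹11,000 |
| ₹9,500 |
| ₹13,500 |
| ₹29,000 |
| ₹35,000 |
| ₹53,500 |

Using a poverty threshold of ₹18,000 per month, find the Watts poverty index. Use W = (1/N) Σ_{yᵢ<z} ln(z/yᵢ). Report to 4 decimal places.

0.3977

Below z: ₹6,500, ₹9,000, ₹9,500, ₹11,000, ₹11,500, ₹13,500 (q = 6 of N = 9).
Log shortfalls: ln(18000/6500) = 1.0186; ln(18000/9000) = 0.6931; ln(18000/9500) = 0.6391; ln(18000/11000) = 0.4925; ln(18000/11500) = 0.4480; ln(18000/13500) = 0.2877.
W = 3.578980 / 9 = 0.3977.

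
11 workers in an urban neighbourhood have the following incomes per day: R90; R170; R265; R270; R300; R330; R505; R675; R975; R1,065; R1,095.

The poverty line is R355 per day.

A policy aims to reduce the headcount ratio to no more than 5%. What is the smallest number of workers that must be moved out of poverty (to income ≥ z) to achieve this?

Currently q = 6 of N = 11 are below the line (H = 0.545).
A headcount ratio of at most 5% allows at most ⌊0.05 × 11⌋ = 0 poor workers.
So at least 6 − 0 = 6 must be lifted.

6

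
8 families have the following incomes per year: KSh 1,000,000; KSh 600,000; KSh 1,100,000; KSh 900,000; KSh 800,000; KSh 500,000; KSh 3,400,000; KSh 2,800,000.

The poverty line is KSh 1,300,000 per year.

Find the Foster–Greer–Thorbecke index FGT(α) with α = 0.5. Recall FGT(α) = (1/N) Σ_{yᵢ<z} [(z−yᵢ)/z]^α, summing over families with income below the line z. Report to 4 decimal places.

Poor units: KSh 500,000, KSh 600,000, KSh 800,000, KSh 900,000, KSh 1,000,000, KSh 1,100,000 (q = 6 of N = 8).
Shortfall ratios: (1300000−500000)/1300000 = 0.6154; (1300000−600000)/1300000 = 0.5385; (1300000−800000)/1300000 = 0.3846; (1300000−900000)/1300000 = 0.3077; (1300000−1000000)/1300000 = 0.2308; (1300000−1100000)/1300000 = 0.1538.
Raised to α = 0.5: 0.78446; 0.73380; 0.62017; 0.55470; 0.48038; 0.39223.
Sum = 3.565755; FGT(0.5) = 3.565755 / 8 = 0.4457.

0.4457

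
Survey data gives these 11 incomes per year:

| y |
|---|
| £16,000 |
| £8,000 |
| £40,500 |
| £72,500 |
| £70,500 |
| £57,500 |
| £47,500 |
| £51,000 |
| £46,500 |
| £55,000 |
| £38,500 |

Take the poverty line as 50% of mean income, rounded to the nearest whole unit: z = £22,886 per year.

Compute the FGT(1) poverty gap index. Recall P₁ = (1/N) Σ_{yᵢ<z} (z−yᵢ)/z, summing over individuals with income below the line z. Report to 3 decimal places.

0.086

Poor units: £8,000, £16,000 (q = 2 of N = 11).
Normalized shortfalls: (22886−8000)/22886 = 0.6504; (22886−16000)/22886 = 0.3009.
Σ = 0.951324. Dividing by the full population N = 11 gives P₁ = 0.086.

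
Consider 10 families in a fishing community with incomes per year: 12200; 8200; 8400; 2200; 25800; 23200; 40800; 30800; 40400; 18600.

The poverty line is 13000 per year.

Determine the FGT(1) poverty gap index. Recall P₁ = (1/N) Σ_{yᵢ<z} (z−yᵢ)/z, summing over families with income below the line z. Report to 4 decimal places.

0.1615

Poor units: 2200, 8200, 8400, 12200 (q = 4 of N = 10).
Gap ratios (z−y)/z: (13000−2200)/13000 = 0.8308; (13000−8200)/13000 = 0.3692; (13000−8400)/13000 = 0.3538; (13000−12200)/13000 = 0.0615.
Sum of shortfalls = 1.615385; P₁ averages over all N: 1.615385 / 10 = 0.1615.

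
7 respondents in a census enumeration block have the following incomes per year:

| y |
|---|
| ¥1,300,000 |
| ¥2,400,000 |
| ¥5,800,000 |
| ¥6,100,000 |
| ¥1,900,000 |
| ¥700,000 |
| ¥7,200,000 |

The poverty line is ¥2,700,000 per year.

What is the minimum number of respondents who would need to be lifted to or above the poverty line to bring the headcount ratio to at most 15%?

3

Currently q = 4 of N = 7 are below the line (H = 0.571).
A headcount ratio of at most 15% allows at most ⌊0.15 × 7⌋ = 1 poor respondents.
So at least 4 − 1 = 3 must be lifted.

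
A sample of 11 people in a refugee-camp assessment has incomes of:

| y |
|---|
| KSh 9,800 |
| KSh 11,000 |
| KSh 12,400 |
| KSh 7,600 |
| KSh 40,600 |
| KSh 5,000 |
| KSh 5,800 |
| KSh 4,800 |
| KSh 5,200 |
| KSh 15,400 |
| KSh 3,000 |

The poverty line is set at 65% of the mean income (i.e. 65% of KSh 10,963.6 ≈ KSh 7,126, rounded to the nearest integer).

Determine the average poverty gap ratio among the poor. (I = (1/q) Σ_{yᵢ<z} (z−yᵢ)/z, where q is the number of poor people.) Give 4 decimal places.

Incomes under z: KSh 3,000, KSh 4,800, KSh 5,000, KSh 5,200, KSh 5,800 (q = 5 of N = 11).
Shortfall ratios (z−y)/z: 0.5790, 0.3264, 0.2983, 0.2703, 0.1861; sum = 1.660118.
I averages over the q = 5 poor units only: 1.660118 / 5 = 0.3320.

0.3320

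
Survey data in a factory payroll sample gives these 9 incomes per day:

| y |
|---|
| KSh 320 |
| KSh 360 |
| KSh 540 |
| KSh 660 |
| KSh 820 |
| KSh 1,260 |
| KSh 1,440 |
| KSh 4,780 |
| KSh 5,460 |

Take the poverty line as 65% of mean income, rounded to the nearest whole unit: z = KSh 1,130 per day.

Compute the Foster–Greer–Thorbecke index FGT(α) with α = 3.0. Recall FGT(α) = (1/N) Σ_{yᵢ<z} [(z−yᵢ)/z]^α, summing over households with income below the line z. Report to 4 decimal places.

Poor units: KSh 320, KSh 360, KSh 540, KSh 660, KSh 820 (q = 5 of N = 9).
Normalized shortfalls: (1130−320)/1130 = 0.7168; (1130−360)/1130 = 0.6814; (1130−540)/1130 = 0.5221; (1130−660)/1130 = 0.4159; (1130−820)/1130 = 0.2743.
Raised to α = 3.0: 0.36832; 0.31640; 0.14234; 0.07195; 0.02065.
Sum = 0.919655; FGT(3.0) = 0.919655 / 9 = 0.1022.

0.1022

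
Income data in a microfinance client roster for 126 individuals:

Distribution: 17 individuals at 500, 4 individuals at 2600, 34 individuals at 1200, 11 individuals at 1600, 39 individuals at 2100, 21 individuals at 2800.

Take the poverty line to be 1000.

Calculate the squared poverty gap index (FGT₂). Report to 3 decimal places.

0.034

Poor units: 17×500 (q = 17 of N = 126).
Gap ratios (z−y)/z: (1000−500)/1000 = 0.5000 (×17).
Squared: 0.2500 (×17).
Sum = 4.250000; P₂ = 4.250000 / 126 = 0.034.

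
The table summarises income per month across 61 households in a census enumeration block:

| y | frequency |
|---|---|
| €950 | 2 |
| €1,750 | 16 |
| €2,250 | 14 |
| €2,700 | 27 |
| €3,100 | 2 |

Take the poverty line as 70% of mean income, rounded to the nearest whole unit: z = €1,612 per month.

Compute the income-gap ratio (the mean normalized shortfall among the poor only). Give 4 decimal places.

Below z: 2×€950 (q = 2 of N = 61).
Relative gaps: 0.4107 (×2); sum = 0.821340.
The income-gap ratio divides by q (the poor only): 0.821340 / 2 = 0.4107.

0.4107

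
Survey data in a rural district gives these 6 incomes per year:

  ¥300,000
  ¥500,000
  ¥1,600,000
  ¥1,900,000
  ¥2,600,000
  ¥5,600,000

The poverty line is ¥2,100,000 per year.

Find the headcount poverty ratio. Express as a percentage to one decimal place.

4 of the 6 respondents have income below ¥2,100,000.
H = 4/6 = 66.7%.

66.7%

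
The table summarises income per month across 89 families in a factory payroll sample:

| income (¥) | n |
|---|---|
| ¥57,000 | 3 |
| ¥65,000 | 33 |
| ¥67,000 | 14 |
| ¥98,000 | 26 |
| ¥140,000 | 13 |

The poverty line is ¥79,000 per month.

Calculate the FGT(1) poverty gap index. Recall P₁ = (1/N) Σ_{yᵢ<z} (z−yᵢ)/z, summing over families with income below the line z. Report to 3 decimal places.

0.099

Poor units: 3×¥57,000, 33×¥65,000, 14×¥67,000 (q = 50 of N = 89).
Normalized shortfalls: (79000−57000)/79000 = 0.2785 (×3); (79000−65000)/79000 = 0.1772 (×33); (79000−67000)/79000 = 0.1519 (×14).
Sum of shortfalls = 8.810127; P₁ averages over all N: 8.810127 / 89 = 0.099.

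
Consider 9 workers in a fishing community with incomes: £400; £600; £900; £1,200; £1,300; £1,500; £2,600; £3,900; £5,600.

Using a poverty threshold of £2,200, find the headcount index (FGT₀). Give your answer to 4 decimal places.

0.6667

6 of the 9 workers have income below £2,200.
H = 6/9 = 0.6667.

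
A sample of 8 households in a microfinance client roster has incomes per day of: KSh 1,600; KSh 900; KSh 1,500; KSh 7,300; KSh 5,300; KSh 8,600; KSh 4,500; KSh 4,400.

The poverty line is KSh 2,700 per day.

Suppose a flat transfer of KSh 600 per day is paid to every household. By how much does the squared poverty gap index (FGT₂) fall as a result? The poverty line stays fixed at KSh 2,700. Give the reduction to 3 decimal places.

0.066

Before: below the line — KSh 900, KSh 1,500, KSh 1,600; squared poverty gap index (FGT₂) = 0.10099.
After the KSh 600 transfer: below the line — KSh 1,500, KSh 2,100, KSh 2,200; squared poverty gap index (FGT₂) = 0.03515.
Reduction = 0.10099 − 0.03515 = 0.066.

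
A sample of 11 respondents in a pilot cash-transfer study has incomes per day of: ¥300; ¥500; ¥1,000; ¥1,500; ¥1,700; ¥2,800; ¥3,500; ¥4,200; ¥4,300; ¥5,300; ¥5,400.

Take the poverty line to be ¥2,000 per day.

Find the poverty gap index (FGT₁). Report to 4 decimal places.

0.2273

Poor units: ¥300, ¥500, ¥1,000, ¥1,500, ¥1,700 (q = 5 of N = 11).
Gap ratios (z−y)/z: (2000−300)/2000 = 0.8500; (2000−500)/2000 = 0.7500; (2000−1000)/2000 = 0.5000; (2000−1500)/2000 = 0.2500; (2000−1700)/2000 = 0.1500.
Sum of shortfalls = 2.500000; P₁ averages over all N: 2.500000 / 11 = 0.2273.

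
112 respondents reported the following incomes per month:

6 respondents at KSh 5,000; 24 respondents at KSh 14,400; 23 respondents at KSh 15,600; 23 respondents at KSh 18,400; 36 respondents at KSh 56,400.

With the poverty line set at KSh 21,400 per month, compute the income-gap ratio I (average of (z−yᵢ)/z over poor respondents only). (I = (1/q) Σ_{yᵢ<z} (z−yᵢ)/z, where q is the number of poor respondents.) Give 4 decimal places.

0.2882

Below the line: 6×KSh 5,000, 24×KSh 14,400, 23×KSh 15,600, 23×KSh 18,400 (q = 76 of N = 112).
Shortfall ratios (z−y)/z: 0.7664 (×6), 0.3271 (×24), 0.2710 (×23), 0.1402 (×23); sum = 21.906542.
I averages over the q = 76 poor units only: 21.906542 / 76 = 0.2882.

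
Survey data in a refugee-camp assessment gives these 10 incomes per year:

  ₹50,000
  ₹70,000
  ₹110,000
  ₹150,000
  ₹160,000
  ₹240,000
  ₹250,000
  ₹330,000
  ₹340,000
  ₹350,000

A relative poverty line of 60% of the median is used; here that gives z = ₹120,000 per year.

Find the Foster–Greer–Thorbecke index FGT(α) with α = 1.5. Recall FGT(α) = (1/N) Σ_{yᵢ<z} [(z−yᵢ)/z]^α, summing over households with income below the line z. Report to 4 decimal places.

Poor units: ₹50,000, ₹70,000, ₹110,000 (q = 3 of N = 10).
Gap ratios (z−y)/z: (120000−50000)/120000 = 0.5833; (120000−70000)/120000 = 0.4167; (120000−110000)/120000 = 0.0833.
Raised to α = 1.5: 0.44553; 0.26896; 0.02406.
Sum = 0.738542; FGT(1.5) = 0.738542 / 10 = 0.0739.

0.0739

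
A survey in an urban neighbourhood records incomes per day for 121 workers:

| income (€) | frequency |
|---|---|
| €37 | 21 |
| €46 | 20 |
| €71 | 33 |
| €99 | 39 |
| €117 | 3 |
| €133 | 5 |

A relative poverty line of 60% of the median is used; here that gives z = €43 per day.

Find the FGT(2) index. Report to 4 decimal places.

Poor units: 21×€37 (q = 21 of N = 121).
Normalized shortfalls: (43−37)/43 = 0.1395 (×21).
Squared: 0.0195 (×21).
Sum = 0.408870; P₂ = 0.408870 / 121 = 0.0034.

0.0034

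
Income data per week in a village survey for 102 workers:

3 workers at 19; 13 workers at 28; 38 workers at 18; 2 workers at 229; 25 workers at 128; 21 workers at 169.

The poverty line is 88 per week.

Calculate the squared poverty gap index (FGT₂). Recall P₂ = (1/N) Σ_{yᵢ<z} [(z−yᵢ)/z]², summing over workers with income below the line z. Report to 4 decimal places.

Incomes under z: 38×18, 3×19, 13×28 (q = 54 of N = 102).
Relative gaps: (88−18)/88 = 0.7955 (×38); (88−19)/88 = 0.7841 (×3); (88−28)/88 = 0.6818 (×13).
Squared: 0.6327 (×38); 0.6148 (×3); 0.4649 (×13).
Sum = 31.932206; P₂ = 31.932206 / 102 = 0.3131.

0.3131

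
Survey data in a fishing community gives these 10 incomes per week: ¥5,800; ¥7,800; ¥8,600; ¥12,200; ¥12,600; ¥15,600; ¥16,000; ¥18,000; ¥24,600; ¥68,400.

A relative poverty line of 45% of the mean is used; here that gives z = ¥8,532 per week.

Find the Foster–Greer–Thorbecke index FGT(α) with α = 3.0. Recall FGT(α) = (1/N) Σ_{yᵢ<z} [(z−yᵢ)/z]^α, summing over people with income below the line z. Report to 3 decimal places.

0.003

Below the line: ¥5,800, ¥7,800 (q = 2 of N = 10).
Normalized shortfalls: (8532−5800)/8532 = 0.3202; (8532−7800)/8532 = 0.0858.
Raised to α = 3.0: 0.03283; 0.00063.
Sum = 0.033463; FGT(3.0) = 0.033463 / 10 = 0.003.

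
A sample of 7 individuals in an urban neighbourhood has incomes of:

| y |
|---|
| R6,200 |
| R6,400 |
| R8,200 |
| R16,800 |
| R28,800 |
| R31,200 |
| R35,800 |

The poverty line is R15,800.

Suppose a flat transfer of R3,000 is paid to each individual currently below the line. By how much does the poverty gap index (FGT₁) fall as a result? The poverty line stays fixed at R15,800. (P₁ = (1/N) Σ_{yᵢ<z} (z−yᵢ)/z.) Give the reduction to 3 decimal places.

Before: below the line — R6,200, R6,400, R8,200; poverty gap index (FGT₁) = 0.24051.
After the R3,000 transfer: below the line — R9,200, R9,400, R11,200; poverty gap index (FGT₁) = 0.15913.
Reduction = 0.24051 − 0.15913 = 0.081.

0.081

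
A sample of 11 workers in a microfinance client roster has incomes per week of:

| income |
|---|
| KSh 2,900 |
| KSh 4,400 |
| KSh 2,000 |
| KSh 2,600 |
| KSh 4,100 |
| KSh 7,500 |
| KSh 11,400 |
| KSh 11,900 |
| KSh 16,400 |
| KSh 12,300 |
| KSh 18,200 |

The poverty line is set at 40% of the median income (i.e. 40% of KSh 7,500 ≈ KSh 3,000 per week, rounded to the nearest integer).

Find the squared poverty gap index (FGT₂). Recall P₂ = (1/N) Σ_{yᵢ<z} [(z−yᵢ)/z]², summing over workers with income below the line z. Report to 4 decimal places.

Poor units: KSh 2,000, KSh 2,600, KSh 2,900 (q = 3 of N = 11).
Normalized shortfalls: (3000−2000)/3000 = 0.3333; (3000−2600)/3000 = 0.1333; (3000−2900)/3000 = 0.0333.
Squared: 0.1111; 0.0178; 0.0011.
Sum = 0.130000; P₂ = 0.130000 / 11 = 0.0118.

0.0118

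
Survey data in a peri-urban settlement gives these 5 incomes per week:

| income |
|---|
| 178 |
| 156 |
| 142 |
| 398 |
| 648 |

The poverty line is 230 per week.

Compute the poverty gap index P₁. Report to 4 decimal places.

Poor units: 142, 156, 178 (q = 3 of N = 5).
Normalized shortfalls: (230−142)/230 = 0.3826; (230−156)/230 = 0.3217; (230−178)/230 = 0.2261.
Σ = 0.930435. Dividing by the full population N = 5 gives P₁ = 0.1861.

0.1861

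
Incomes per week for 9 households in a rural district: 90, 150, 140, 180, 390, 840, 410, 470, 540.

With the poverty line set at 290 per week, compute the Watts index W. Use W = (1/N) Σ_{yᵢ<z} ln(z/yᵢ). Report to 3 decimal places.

0.337

Below the line: 90, 140, 150, 180 (q = 4 of N = 9).
Log gaps: ln(290/90) = 1.1701; ln(290/140) = 0.7282; ln(290/150) = 0.6592; ln(290/180) = 0.4769.
W = 3.034479 / 9 = 0.337.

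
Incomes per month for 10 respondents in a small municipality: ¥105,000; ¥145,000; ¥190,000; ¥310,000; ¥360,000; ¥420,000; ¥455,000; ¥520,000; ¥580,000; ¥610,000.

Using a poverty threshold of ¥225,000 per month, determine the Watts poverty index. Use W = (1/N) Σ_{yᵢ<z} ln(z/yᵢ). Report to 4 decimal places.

0.1371

Below the line: ¥105,000, ¥145,000, ¥190,000 (q = 3 of N = 10).
Log shortfalls: ln(225000/105000) = 0.7621; ln(225000/145000) = 0.4394; ln(225000/190000) = 0.1691.
W = 1.370583 / 10 = 0.1371.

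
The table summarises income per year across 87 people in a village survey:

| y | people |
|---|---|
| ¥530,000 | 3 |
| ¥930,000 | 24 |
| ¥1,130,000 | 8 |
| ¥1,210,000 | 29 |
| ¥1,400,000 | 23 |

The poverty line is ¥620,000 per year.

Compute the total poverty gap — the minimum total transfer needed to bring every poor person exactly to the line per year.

Incomes under z: 3×¥530,000 (q = 3 of N = 87).
Individual gaps: 3×(620000−530000) = 270000.
Aggregate gap = ¥270,000.

¥270,000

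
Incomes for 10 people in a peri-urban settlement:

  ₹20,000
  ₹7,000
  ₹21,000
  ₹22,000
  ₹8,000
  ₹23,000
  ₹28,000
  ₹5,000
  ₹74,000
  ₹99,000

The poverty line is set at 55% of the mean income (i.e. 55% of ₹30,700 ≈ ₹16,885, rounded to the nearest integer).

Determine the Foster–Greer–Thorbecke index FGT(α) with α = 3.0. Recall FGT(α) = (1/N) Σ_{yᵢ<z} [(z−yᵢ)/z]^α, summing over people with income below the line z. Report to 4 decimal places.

0.0695

Below z: ₹5,000, ₹7,000, ₹8,000 (q = 3 of N = 10).
Gap ratios (z−y)/z: (16885−5000)/16885 = 0.7039; (16885−7000)/16885 = 0.5854; (16885−8000)/16885 = 0.5262.
Raised to α = 3.0: 0.34873; 0.20064; 0.14570.
Sum = 0.695082; FGT(3.0) = 0.695082 / 10 = 0.0695.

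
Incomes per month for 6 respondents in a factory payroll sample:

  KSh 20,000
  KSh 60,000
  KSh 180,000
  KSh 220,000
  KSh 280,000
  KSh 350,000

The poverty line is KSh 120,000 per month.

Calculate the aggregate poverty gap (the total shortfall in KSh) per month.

KSh 160,000

Poor units: KSh 20,000, KSh 60,000 (q = 2 of N = 6).
Individual gaps: 120000−20000 = 100000; 120000−60000 = 60000.
Aggregate gap = KSh 160,000.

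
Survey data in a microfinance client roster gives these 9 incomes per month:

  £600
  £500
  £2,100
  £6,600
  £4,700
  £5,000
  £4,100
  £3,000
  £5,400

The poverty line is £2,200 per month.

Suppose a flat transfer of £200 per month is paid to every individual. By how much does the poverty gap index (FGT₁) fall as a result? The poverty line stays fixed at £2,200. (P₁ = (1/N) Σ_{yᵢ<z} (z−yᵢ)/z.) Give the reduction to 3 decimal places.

0.025

Before: below the line — £500, £600, £2,100; poverty gap index (FGT₁) = 0.17172.
After the £200 transfer: below the line — £700, £800; poverty gap index (FGT₁) = 0.14646.
Reduction = 0.17172 − 0.14646 = 0.025.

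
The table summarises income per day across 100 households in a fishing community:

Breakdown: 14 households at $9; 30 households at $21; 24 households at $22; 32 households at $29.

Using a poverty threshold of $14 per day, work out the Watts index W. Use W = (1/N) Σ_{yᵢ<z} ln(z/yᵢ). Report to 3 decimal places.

Below the line: 14×$9 (q = 14 of N = 100).
Log gaps: ln(14/9) = 0.4418 (×14).
W = 6.185659 / 100 = 0.062.

0.062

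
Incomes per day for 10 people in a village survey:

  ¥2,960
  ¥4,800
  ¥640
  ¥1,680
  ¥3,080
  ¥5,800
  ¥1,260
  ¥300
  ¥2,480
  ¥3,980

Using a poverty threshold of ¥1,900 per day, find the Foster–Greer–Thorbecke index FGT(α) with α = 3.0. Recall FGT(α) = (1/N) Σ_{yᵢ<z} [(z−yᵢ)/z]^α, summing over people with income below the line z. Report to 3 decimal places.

0.093

Incomes under z: ¥300, ¥640, ¥1,260, ¥1,680 (q = 4 of N = 10).
Relative gaps: (1900−300)/1900 = 0.8421; (1900−640)/1900 = 0.6632; (1900−1260)/1900 = 0.3368; (1900−1680)/1900 = 0.1158.
Raised to α = 3.0: 0.59717; 0.29164; 0.03822; 0.00155.
Sum = 0.928586; FGT(3.0) = 0.928586 / 10 = 0.093.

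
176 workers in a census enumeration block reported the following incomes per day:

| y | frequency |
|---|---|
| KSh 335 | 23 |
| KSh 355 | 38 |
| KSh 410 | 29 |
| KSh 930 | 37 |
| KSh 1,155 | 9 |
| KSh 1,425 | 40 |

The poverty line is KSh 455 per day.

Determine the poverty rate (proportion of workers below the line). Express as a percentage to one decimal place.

90 of the 176 workers have income below KSh 455.
H = 90/176 = 51.1%.

51.1%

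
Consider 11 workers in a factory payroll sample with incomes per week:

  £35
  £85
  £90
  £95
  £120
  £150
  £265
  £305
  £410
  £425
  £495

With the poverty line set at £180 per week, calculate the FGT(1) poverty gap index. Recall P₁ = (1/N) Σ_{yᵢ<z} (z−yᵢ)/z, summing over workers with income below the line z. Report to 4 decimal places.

0.2551

Below z: £35, £85, £90, £95, £120, £150 (q = 6 of N = 11).
Normalized shortfalls: (180−35)/180 = 0.8056; (180−85)/180 = 0.5278; (180−90)/180 = 0.5000; (180−95)/180 = 0.4722; (180−120)/180 = 0.3333; (180−150)/180 = 0.1667.
Σ = 2.805556. Dividing by the full population N = 11 gives P₁ = 0.2551.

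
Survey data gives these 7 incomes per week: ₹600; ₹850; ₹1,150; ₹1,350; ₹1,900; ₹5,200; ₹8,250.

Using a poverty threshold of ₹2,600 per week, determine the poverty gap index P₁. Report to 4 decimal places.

Poor units: ₹600, ₹850, ₹1,150, ₹1,350, ₹1,900 (q = 5 of N = 7).
Normalized shortfalls: (2600−600)/2600 = 0.7692; (2600−850)/2600 = 0.6731; (2600−1150)/2600 = 0.5577; (2600−1350)/2600 = 0.4808; (2600−1900)/2600 = 0.2692.
Sum of shortfalls = 2.750000; P₁ averages over all N: 2.750000 / 7 = 0.3929.

0.3929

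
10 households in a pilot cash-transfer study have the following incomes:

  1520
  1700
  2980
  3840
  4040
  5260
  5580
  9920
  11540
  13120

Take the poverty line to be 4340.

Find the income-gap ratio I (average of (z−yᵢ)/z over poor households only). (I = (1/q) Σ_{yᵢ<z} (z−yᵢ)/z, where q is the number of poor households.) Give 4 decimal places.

0.3512

Below z: 1520, 1700, 2980, 3840, 4040 (q = 5 of N = 10).
Relative gaps: 0.6498, 0.6083, 0.3134, 0.1152, 0.0691; sum = 1.755760.
I averages over the q = 5 poor units only: 1.755760 / 5 = 0.3512.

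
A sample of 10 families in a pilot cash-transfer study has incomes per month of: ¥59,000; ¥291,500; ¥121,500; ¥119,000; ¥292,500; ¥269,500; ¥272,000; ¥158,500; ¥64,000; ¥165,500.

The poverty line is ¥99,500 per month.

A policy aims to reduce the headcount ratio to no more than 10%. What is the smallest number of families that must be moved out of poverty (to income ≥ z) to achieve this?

Currently q = 2 of N = 10 are below the line (H = 0.200).
A headcount ratio of at most 10% allows at most ⌊0.10 × 10⌋ = 1 poor families.
So at least 2 − 1 = 1 must be lifted.

1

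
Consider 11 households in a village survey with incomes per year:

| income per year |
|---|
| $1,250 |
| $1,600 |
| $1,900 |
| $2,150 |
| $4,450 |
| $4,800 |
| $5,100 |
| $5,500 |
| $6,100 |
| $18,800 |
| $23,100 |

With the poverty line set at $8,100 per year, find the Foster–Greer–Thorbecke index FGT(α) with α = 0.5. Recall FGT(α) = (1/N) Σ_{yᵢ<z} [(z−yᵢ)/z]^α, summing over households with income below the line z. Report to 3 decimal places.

0.594

Below z: $1,250, $1,600, $1,900, $2,150, $4,450, $4,800, $5,100, $5,500, $6,100 (q = 9 of N = 11).
Gap ratios (z−y)/z: (8100−1250)/8100 = 0.8457; (8100−1600)/8100 = 0.8025; (8100−1900)/8100 = 0.7654; (8100−2150)/8100 = 0.7346; (8100−4450)/8100 = 0.4506; (8100−4800)/8100 = 0.4074; (8100−5100)/8100 = 0.3704; (8100−5500)/8100 = 0.3210; (8100−6100)/8100 = 0.2469.
Raised to α = 0.5: 0.91961; 0.89581; 0.87489; 0.85707; 0.67128; 0.63828; 0.60858; 0.56656; 0.49690.
Sum = 6.528981; FGT(0.5) = 6.528981 / 11 = 0.594.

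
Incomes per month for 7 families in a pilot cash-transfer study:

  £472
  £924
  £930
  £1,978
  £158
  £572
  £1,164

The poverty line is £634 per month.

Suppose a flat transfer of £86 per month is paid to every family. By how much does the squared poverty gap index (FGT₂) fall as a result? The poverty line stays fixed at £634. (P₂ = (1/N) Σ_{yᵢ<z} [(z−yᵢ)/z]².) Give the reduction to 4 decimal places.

0.0351

Before: below the line — £158, £472, £572; squared poverty gap index (FGT₂) = 0.091220.
After the £86 transfer: below the line — £244, £558; squared poverty gap index (FGT₂) = 0.056110.
Reduction = 0.091220 − 0.056110 = 0.0351.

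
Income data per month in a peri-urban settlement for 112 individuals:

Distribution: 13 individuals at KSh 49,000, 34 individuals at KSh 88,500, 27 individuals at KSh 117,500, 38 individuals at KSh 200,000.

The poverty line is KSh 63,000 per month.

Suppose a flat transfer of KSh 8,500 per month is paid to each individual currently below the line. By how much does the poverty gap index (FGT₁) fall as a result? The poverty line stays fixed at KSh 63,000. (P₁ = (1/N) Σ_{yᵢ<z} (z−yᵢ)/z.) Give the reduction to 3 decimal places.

Before: below the line — 13×KSh 49,000; poverty gap index (FGT₁) = 0.02579.
After the KSh 8,500 transfer: below the line — 13×KSh 57,500; poverty gap index (FGT₁) = 0.01013.
Reduction = 0.02579 − 0.01013 = 0.016.

0.016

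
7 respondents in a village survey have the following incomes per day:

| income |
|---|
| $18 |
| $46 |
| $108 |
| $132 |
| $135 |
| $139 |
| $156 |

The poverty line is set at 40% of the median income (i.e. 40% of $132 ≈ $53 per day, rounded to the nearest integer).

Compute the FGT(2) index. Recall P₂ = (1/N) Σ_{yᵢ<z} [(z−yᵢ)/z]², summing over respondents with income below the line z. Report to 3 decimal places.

0.065

Poor units: $18, $46 (q = 2 of N = 7).
Relative gaps: (53−18)/53 = 0.6604; (53−46)/53 = 0.1321.
Squared: 0.4361; 0.0174.
Sum = 0.453542; P₂ = 0.453542 / 7 = 0.065.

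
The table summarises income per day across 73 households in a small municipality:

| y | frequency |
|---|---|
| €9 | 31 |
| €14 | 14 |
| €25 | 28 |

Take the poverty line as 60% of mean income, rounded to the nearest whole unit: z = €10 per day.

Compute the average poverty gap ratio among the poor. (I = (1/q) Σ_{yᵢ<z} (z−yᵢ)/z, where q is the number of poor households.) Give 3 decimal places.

Poor units: 31×€9 (q = 31 of N = 73).
Relative gaps: 0.1000 (×31); sum = 3.100000.
I averages over the q = 31 poor units only: 3.100000 / 31 = 0.100.

0.100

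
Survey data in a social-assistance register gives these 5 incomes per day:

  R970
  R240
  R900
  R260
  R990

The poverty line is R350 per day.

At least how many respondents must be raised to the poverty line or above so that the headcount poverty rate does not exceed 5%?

2

Currently q = 2 of N = 5 are below the line (H = 0.400).
A headcount ratio of at most 5% allows at most ⌊0.05 × 5⌋ = 0 poor respondents.
So at least 2 − 0 = 2 must be lifted.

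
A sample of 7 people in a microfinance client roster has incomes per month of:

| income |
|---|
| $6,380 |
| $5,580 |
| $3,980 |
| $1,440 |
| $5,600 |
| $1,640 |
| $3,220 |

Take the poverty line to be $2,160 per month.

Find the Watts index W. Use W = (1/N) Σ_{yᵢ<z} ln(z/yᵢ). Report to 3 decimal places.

0.097

Below z: $1,440, $1,640 (q = 2 of N = 7).
Log gaps: ln(2160/1440) = 0.4055; ln(2160/1640) = 0.2754.
W = 0.680877 / 7 = 0.097.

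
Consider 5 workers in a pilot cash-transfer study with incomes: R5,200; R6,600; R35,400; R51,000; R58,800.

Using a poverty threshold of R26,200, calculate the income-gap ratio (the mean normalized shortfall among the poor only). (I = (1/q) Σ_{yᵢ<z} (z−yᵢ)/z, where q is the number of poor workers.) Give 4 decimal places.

Below z: R5,200, R6,600 (q = 2 of N = 5).
Relative gaps: 0.8015, 0.7481; sum = 1.549618.
The income-gap ratio divides by q (the poor only): 1.549618 / 2 = 0.7748.

0.7748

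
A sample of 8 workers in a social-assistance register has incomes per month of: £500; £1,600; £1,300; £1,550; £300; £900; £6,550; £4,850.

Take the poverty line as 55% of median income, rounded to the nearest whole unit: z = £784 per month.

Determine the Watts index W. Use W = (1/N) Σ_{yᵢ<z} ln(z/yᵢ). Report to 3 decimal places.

Incomes under z: £300, £500 (q = 2 of N = 8).
Log shortfalls: ln(784/300) = 0.9606; ln(784/500) = 0.4498.
W = 1.410427 / 8 = 0.176.

0.176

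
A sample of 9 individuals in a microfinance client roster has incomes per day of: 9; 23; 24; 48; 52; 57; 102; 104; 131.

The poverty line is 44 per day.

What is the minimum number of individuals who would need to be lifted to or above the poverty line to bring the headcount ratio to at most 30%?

1

Currently q = 3 of N = 9 are below the line (H = 0.333).
A headcount ratio of at most 30% allows at most ⌊0.30 × 9⌋ = 2 poor individuals.
So at least 3 − 2 = 1 must be lifted.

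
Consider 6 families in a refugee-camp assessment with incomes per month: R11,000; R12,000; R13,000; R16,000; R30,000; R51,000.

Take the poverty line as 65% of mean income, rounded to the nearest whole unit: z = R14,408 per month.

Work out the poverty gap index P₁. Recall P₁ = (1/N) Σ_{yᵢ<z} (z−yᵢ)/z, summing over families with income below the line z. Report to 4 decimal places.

0.0836

Below the line: R11,000, R12,000, R13,000 (q = 3 of N = 6).
Normalized shortfalls: (14408−11000)/14408 = 0.2365; (14408−12000)/14408 = 0.1671; (14408−13000)/14408 = 0.0977.
Σ = 0.501388. Dividing by the full population N = 6 gives P₁ = 0.0836.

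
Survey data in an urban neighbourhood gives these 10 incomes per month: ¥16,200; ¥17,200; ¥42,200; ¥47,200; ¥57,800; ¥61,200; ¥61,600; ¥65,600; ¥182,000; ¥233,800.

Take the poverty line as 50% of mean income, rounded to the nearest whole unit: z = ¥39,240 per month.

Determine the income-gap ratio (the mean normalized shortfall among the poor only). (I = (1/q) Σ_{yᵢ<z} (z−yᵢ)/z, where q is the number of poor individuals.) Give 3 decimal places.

0.574

Below the line: ¥16,200, ¥17,200 (q = 2 of N = 10).
Shortfall ratios (z−y)/z: 0.5872, 0.5617; sum = 1.148828.
The income-gap ratio divides by q (the poor only): 1.148828 / 2 = 0.574.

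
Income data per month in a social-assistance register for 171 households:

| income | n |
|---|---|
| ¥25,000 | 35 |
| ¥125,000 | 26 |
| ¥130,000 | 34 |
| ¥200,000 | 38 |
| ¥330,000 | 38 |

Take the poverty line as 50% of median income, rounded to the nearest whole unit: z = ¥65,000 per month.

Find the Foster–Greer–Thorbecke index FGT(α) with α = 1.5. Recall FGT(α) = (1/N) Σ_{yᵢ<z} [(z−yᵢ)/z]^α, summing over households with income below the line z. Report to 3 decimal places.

Below z: 35×¥25,000 (q = 35 of N = 171).
Normalized shortfalls: (65000−25000)/65000 = 0.6154 (×35).
Raised to α = 1.5: 0.48275 (×35).
Sum = 16.896159; FGT(1.5) = 16.896159 / 171 = 0.099.

0.099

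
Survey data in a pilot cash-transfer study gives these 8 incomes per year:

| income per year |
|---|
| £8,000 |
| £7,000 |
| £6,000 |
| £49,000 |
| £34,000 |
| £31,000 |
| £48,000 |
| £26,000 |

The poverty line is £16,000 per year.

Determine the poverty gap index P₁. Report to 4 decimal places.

0.2109

Below the line: £6,000, £7,000, £8,000 (q = 3 of N = 8).
Normalized shortfalls: (16000−6000)/16000 = 0.6250; (16000−7000)/16000 = 0.5625; (16000−8000)/16000 = 0.5000.
Sum of shortfalls = 1.687500; P₁ averages over all N: 1.687500 / 8 = 0.2109.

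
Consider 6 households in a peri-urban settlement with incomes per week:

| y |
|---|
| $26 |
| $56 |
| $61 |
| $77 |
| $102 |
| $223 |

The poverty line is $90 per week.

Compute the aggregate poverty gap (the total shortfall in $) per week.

$140

Poor units: $26, $56, $61, $77 (q = 4 of N = 6).
Individual gaps: 90−26 = 64; 90−56 = 34; 90−61 = 29; 90−77 = 13.
Aggregate gap = $140.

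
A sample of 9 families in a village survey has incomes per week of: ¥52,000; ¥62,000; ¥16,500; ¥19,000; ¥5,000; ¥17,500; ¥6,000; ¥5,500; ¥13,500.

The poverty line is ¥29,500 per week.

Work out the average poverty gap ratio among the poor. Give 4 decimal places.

Poor units: ¥5,000, ¥5,500, ¥6,000, ¥13,500, ¥16,500, ¥17,500, ¥19,000 (q = 7 of N = 9).
Shortfall ratios (z−y)/z: 0.8305, 0.8136, 0.7966, 0.5424, 0.4407, 0.4068, 0.3559; sum = 4.186441.
The income-gap ratio divides by q (the poor only): 4.186441 / 7 = 0.5981.

0.5981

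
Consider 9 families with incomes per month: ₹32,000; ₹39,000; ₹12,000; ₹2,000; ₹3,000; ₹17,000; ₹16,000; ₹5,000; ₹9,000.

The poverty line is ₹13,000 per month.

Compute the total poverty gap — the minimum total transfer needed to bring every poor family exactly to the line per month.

Below z: ₹2,000, ₹3,000, ₹5,000, ₹9,000, ₹12,000 (q = 5 of N = 9).
Individual gaps: 13000−2000 = 11000; 13000−3000 = 10000; 13000−5000 = 8000; 13000−9000 = 4000; 13000−12000 = 1000.
Aggregate gap = ₹34,000.

₹34,000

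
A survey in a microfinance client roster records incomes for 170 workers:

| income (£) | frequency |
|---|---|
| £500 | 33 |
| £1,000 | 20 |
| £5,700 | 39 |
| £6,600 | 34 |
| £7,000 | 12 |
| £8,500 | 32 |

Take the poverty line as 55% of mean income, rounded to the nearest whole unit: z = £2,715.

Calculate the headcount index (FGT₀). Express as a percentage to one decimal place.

53 of the 170 workers have income below £2,715.
H = 53/170 = 31.2%.

31.2%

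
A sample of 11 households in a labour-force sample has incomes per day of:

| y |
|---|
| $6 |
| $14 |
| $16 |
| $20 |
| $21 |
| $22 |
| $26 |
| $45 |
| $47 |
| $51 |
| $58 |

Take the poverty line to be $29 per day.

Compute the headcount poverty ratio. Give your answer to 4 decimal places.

0.6364

7 of the 11 households have income below $29.
H = 7/11 = 0.6364.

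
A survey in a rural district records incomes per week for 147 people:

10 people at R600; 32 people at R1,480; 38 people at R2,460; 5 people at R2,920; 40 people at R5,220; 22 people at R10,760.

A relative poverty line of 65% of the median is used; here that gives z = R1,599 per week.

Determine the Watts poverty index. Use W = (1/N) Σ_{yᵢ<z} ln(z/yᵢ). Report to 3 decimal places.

0.084

Below z: 10×R600, 32×R1,480 (q = 42 of N = 147).
Log gaps: ln(1599/600) = 0.9802 (×10); ln(1599/1480) = 0.0773 (×32).
W = 12.276804 / 147 = 0.084.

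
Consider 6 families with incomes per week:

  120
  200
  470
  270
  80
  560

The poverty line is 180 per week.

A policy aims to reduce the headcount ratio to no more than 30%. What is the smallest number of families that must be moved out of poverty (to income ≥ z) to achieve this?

2 of the 6 families are poor, so H = 2/6 = 0.333.
A headcount ratio of at most 30% allows at most ⌊0.30 × 6⌋ = 1 poor families.
So at least 2 − 1 = 1 must be lifted.

1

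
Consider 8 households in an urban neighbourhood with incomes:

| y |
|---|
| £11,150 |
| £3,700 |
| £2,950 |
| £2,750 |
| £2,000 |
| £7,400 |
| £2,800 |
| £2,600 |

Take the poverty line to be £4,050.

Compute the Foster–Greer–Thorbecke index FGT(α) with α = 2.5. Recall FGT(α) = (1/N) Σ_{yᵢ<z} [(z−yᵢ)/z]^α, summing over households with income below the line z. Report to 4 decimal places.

Below z: £2,000, £2,600, £2,750, £2,800, £2,950, £3,700 (q = 6 of N = 8).
Relative gaps: (4050−2000)/4050 = 0.5062; (4050−2600)/4050 = 0.3580; (4050−2750)/4050 = 0.3210; (4050−2800)/4050 = 0.3086; (4050−2950)/4050 = 0.2716; (4050−3700)/4050 = 0.0864.
Raised to α = 2.5: 0.18228; 0.07670; 0.05837; 0.05292; 0.03845; 0.00220.
Sum = 0.410918; FGT(2.5) = 0.410918 / 8 = 0.0514.

0.0514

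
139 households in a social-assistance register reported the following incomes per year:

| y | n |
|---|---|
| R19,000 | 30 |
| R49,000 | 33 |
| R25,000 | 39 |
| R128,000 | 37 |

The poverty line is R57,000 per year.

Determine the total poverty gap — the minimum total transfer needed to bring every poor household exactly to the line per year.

R2,652,000

Poor units: 30×R19,000, 39×R25,000, 33×R49,000 (q = 102 of N = 139).
Individual gaps: 30×(57000−19000) = 1140000; 39×(57000−25000) = 1248000; 33×(57000−49000) = 264000.
Aggregate gap = R2,652,000.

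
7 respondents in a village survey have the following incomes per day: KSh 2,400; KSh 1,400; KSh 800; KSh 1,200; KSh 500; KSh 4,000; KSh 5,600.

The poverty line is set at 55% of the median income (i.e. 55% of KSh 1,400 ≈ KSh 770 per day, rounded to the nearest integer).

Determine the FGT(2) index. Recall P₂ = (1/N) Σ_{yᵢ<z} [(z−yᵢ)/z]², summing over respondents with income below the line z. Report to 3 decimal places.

0.018

Poor units: KSh 500 (q = 1 of N = 7).
Shortfall ratios: (770−500)/770 = 0.3506.
Squared: 0.1230.
Sum = 0.122955; P₂ = 0.122955 / 7 = 0.018.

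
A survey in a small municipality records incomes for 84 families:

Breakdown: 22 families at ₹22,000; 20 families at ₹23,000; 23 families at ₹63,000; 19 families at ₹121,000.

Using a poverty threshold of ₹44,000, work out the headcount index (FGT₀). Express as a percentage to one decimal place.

42 of the 84 families have income below ₹44,000.
H = 42/84 = 50.0%.

50.0%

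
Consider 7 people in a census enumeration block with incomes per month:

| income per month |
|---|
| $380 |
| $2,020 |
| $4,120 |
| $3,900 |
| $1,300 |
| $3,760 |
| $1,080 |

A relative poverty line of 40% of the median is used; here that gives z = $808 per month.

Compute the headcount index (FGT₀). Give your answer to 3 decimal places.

0.143

1 of the 7 people have income below $808.
H = 1/7 = 0.143.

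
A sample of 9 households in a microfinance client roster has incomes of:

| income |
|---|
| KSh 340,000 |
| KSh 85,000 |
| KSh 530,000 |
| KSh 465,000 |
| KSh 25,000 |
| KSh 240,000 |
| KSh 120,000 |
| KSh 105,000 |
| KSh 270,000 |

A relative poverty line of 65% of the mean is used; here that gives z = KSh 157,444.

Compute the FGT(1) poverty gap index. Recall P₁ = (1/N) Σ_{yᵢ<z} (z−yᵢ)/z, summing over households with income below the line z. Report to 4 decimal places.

0.2080

Poor units: KSh 25,000, KSh 85,000, KSh 105,000, KSh 120,000 (q = 4 of N = 9).
Normalized shortfalls: (157444−25000)/157444 = 0.8412; (157444−85000)/157444 = 0.4601; (157444−105000)/157444 = 0.3331; (157444−120000)/157444 = 0.2378.
Σ = 1.872259. Dividing by the full population N = 9 gives P₁ = 0.2080.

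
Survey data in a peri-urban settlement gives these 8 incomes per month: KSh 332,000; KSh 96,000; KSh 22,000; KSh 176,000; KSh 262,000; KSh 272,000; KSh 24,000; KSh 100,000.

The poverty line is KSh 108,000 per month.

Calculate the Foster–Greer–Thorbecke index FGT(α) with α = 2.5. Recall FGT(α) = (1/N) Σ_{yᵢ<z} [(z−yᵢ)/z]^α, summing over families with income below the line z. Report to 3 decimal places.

0.138

Incomes under z: KSh 22,000, KSh 24,000, KSh 96,000, KSh 100,000 (q = 4 of N = 8).
Relative gaps: (108000−22000)/108000 = 0.7963; (108000−24000)/108000 = 0.7778; (108000−96000)/108000 = 0.1111; (108000−100000)/108000 = 0.0741.
Raised to α = 2.5: 0.56583; 0.53351; 0.00412; 0.00149.
Sum = 1.104945; FGT(2.5) = 1.104945 / 8 = 0.138.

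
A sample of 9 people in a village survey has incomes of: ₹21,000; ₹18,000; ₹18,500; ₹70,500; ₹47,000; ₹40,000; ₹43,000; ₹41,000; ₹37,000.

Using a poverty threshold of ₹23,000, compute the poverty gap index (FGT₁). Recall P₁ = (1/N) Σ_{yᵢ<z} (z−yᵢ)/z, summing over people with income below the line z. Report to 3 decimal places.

0.056

Below z: ₹18,000, ₹18,500, ₹21,000 (q = 3 of N = 9).
Shortfall ratios: (23000−18000)/23000 = 0.2174; (23000−18500)/23000 = 0.1957; (23000−21000)/23000 = 0.0870.
Σ = 0.500000. Dividing by the full population N = 9 gives P₁ = 0.056.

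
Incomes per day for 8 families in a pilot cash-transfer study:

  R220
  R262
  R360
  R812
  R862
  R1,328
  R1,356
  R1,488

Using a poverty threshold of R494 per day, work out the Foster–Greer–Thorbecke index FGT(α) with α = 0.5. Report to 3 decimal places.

Below z: R220, R262, R360 (q = 3 of N = 8).
Normalized shortfalls: (494−220)/494 = 0.5547; (494−262)/494 = 0.4696; (494−360)/494 = 0.2713.
Raised to α = 0.5: 0.74475; 0.68530; 0.52082.
Sum = 1.950873; FGT(0.5) = 1.950873 / 8 = 0.244.

0.244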